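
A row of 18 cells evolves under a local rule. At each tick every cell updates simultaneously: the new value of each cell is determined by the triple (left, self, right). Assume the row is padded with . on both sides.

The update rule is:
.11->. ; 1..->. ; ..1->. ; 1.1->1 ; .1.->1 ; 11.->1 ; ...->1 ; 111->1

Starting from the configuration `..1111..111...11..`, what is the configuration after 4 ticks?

1..111...11.1..1.1
1...11.1..111..111
1.1..111...11...11
111...11.1..1.1..1

111...11.1..1.1..1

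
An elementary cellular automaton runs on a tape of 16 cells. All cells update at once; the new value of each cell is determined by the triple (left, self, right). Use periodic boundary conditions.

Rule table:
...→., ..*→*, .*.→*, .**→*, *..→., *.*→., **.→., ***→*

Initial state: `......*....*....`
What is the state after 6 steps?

**...**.........

.....**...**....
....**...**.....
...**...**......
..**...**.......
.**...**........
**...**.........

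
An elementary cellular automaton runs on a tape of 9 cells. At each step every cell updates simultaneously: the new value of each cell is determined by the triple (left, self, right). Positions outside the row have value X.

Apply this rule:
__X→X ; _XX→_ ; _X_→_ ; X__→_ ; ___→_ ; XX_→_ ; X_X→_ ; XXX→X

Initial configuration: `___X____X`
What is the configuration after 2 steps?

_X____X__

__X____X_
_X____X__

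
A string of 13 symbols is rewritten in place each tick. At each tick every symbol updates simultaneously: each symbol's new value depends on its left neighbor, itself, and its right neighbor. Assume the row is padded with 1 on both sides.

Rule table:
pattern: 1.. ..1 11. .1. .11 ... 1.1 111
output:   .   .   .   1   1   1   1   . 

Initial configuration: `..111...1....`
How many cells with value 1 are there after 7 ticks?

..1...1.1.11.
..1.1.11111.1
..11111....11
..1.....11.1.
..1.111.1.111
..111..1111..
..1....1.....
count of 1: 2

2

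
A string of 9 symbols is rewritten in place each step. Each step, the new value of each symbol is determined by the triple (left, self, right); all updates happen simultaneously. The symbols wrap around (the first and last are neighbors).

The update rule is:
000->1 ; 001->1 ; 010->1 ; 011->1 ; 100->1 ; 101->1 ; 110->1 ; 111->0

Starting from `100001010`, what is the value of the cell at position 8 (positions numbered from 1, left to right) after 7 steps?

1

111111111
000000000
111111111  (repeats step 1; period 2)
step 7: 111111111
position 8 holds 1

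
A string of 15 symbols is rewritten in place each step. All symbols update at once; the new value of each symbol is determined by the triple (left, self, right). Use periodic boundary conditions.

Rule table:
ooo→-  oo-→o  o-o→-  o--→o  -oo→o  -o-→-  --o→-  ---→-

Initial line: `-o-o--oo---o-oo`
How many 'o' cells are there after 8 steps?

step 1: ----o-ooo----oo
step 2: o-----o-oo---oo
step 3: oo------ooo--o-
step 4: ooo-----o-oo---
step 5: o-oo------ooo--
step 6: --ooo-----o-oo-
step 7: --o-oo------ooo
step 8: o---ooo-----o-o
count of o: 6

6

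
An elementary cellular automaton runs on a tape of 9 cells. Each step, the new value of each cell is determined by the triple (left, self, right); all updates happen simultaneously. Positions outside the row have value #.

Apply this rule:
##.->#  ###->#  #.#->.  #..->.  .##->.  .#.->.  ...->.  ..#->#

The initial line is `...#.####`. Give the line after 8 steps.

...#..#..

..#...###
.#...#.##
....#...#
...#...#.
..#...#..
.#...#..#
....#..#.
...#..#..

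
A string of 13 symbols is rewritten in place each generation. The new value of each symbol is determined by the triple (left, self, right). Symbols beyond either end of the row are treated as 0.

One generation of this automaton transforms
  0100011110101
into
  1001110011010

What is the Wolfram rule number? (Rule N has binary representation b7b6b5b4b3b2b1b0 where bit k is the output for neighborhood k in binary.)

107

position 6: 111 → 0  (bit 7 = 0)
position 8: 110 → 1  (bit 6 = 1)
position 9: 101 → 1  (bit 5 = 1)
position 2: 100 → 0  (bit 4 = 0)
position 5: 011 → 1  (bit 3 = 1)
position 1: 010 → 0  (bit 2 = 0)
position 0: 001 → 1  (bit 1 = 1)
position 3: 000 → 1  (bit 0 = 1)
bits b7..b0 = 01101011 = 107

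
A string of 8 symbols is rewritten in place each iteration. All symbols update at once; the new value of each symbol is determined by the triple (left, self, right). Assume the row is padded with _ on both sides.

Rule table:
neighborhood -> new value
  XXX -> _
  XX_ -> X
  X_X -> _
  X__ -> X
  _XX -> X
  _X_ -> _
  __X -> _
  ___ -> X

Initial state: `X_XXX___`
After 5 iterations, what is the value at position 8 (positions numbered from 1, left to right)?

X

__X_XXXX
X___X__X
_XX__X__
_XXX__XX
_X_XX_XX
position 8 holds X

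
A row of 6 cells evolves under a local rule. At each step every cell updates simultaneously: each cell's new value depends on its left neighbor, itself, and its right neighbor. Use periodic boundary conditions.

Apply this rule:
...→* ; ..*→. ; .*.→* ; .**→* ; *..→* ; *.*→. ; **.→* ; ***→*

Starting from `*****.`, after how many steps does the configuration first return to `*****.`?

step 1: *****.

1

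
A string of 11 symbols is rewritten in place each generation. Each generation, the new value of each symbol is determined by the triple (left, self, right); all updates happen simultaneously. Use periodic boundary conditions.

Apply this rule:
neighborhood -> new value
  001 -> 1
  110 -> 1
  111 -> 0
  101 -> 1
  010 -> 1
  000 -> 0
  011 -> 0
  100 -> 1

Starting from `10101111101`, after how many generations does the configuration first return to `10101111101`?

generation 1: 11110000110
generation 2: 00011001011
generation 3: 10101111101

3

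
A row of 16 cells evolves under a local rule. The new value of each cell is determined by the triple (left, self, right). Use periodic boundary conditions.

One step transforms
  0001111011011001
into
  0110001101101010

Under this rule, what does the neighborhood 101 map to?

At position 7 the neighborhood is 101; the next row has 1 there.

1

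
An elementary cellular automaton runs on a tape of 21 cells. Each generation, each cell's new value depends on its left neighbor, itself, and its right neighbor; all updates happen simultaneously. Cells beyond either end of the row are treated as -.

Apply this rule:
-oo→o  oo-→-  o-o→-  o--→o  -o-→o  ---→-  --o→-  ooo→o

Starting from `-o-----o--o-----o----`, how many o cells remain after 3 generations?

-oo----oo-oo----oo---
-o-o---o--o-o---o-o--
-o-oo--oo-o-oo--o-oo-
count of o: 11

11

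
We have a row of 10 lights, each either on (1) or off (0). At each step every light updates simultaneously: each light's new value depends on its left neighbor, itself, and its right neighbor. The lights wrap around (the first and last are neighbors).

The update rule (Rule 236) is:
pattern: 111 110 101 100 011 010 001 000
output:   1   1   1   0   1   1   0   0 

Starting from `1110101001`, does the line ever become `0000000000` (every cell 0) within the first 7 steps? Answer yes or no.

step 1: 1111111001
step 2: 1111111001  (fixed point — unchanged through step 7)
step 7 is 1111111001, still not uniform 0

no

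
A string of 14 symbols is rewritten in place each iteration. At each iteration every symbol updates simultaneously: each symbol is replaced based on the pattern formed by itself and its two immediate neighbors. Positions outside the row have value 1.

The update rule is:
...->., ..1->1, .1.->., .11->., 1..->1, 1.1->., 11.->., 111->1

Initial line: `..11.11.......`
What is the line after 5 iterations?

11.....1.....1
1.1...1.1...1.
...1.1...1.1..
1.1...1.1...11
...1.1...1.1.1

...1.1...1.1.1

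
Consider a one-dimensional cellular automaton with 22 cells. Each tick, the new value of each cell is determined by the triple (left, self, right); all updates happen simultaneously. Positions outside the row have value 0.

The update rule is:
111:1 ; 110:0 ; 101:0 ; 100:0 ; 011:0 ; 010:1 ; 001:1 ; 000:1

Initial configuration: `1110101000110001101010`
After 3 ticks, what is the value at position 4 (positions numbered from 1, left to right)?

0

0100101011000110001010
1101101000011000111010
0000001011100011010010
position 4 holds 0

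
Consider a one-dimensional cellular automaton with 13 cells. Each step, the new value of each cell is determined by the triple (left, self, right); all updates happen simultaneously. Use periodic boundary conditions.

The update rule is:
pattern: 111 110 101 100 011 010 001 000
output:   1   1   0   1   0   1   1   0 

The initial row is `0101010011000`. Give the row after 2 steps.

0101001100111

1101011101100
0101001100111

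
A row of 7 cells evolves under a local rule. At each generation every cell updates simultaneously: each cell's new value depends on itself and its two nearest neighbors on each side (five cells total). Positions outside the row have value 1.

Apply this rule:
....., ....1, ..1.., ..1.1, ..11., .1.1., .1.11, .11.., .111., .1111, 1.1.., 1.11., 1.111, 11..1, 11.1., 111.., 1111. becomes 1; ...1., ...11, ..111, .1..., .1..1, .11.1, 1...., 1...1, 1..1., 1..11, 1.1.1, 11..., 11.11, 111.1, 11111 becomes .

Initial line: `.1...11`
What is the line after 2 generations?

11..1..

11....1
11..1..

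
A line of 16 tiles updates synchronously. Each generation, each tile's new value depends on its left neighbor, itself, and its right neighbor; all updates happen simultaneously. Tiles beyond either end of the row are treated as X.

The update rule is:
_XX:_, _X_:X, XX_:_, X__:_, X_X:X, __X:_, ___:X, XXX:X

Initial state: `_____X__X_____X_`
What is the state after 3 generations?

_XXX______XXXXX_

_XXX_X__X_XXX_XX
X_X_XX__XX_X_X_X
_XXX______XXXXX_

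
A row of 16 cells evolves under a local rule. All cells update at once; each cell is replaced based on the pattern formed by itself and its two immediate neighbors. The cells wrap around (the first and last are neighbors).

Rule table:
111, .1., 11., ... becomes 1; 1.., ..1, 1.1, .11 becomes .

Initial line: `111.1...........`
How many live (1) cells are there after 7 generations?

generation 1: .11.1.111111111.
generation 2: ..1.1..11111111.
generation 3: 1.1.1...1111111.
generation 4: 1.1.1.1..111111.
generation 5: 1.1.1.1...11111.
generation 6: 1.1.1.1.1..1111.
generation 7: 1.1.1.1.1...111.
count of 1: 8

8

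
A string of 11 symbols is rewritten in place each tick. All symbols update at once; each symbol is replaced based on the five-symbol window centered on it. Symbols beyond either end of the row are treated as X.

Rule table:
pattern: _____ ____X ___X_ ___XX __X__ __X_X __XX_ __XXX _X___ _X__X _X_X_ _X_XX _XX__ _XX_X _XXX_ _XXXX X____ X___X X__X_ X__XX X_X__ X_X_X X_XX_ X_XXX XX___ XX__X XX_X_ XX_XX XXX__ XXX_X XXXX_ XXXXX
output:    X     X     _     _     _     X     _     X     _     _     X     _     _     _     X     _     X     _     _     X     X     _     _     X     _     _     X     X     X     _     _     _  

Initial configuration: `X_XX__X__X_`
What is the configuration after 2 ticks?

XX_XXXXX_X_

_X_______X_
XX_XXXXX_X_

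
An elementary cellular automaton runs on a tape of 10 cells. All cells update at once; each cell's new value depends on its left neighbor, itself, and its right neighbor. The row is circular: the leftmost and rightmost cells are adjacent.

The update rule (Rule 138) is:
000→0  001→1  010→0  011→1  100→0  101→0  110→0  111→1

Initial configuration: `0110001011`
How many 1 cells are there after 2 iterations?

3

iteration 1: 0100010010
iteration 2: 1000100100
count of 1: 3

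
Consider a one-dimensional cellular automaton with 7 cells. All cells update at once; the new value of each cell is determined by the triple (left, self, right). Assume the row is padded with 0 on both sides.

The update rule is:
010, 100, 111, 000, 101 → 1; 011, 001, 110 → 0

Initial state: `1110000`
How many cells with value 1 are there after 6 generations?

0101111
0110110
0001001
1101101
0010011
1011000
count of 1: 3

3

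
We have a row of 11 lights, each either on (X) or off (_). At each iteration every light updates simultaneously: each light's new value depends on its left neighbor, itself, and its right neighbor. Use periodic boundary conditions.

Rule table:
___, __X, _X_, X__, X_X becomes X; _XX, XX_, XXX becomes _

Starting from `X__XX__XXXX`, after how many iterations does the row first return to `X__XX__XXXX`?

2

_XX__XX____
X__XX__XXXX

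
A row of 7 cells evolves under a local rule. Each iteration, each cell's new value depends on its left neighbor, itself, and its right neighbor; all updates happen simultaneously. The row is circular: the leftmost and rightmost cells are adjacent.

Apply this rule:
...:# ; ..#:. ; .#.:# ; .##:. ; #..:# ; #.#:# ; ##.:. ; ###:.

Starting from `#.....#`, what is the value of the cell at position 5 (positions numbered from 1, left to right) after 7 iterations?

.####..
.....##
####...
....##.
###...#
...##..
##...##
position 5 holds .

.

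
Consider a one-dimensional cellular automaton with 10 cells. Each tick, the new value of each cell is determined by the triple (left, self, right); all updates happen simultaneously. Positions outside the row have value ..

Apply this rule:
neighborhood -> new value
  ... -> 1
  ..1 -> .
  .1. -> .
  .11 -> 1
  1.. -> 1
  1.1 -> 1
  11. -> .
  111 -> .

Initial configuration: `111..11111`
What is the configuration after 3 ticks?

..1..11...

1..1.1....
.1..1.1111
..1..11...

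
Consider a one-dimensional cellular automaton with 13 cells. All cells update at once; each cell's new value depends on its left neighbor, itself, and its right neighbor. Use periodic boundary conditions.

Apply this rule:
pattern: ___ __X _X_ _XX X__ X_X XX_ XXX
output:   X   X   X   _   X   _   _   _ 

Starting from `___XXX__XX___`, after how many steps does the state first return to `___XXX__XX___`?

XXX___XX__XXX
___XXX__XX___

2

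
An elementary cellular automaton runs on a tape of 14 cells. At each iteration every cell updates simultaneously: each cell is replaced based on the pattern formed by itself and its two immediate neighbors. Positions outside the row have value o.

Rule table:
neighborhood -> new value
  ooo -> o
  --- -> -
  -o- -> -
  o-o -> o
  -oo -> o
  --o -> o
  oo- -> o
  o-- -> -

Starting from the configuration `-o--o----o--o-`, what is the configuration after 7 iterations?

o--o----o--o-o
o-o----o--o-oo
oo----o--o-ooo
oo---o--o-oooo
oo--o--o-ooooo
oo-o--o-oooooo
ooo--o-ooooooo

ooo--o-ooooooo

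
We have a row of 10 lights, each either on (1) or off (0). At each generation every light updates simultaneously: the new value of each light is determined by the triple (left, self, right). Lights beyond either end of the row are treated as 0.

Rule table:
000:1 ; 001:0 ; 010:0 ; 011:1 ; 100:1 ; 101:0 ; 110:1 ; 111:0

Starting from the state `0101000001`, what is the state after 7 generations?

0000111100
1110100111
1010010101
0001000000
1100111111
1110100001
1010011100

1010011100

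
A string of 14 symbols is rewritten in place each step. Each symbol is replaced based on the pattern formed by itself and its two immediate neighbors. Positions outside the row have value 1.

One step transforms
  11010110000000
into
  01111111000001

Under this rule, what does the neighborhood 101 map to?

1

At position 2 the neighborhood is 101; the next row has 1 there.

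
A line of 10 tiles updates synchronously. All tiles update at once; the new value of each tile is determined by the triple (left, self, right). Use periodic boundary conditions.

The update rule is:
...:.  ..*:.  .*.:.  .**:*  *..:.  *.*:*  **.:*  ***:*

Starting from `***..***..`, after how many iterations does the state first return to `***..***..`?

***..***..

1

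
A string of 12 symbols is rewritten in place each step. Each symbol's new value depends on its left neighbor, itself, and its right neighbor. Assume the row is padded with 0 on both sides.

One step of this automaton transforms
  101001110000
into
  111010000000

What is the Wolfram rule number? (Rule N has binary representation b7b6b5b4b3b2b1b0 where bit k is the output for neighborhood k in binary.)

38

position 6: 111 → 0  (bit 7 = 0)
position 7: 110 → 0  (bit 6 = 0)
position 1: 101 → 1  (bit 5 = 1)
position 3: 100 → 0  (bit 4 = 0)
position 5: 011 → 0  (bit 3 = 0)
position 0: 010 → 1  (bit 2 = 1)
position 4: 001 → 1  (bit 1 = 1)
position 9: 000 → 0  (bit 0 = 0)
bits b7..b0 = 00100110 = 38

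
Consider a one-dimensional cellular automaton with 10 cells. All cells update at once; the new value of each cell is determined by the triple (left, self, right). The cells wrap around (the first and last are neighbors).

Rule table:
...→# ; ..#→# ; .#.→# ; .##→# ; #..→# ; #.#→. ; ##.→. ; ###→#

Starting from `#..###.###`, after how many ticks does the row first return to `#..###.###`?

5

.####..###
.###.####.
###..###.#
##.####..#
#..###.###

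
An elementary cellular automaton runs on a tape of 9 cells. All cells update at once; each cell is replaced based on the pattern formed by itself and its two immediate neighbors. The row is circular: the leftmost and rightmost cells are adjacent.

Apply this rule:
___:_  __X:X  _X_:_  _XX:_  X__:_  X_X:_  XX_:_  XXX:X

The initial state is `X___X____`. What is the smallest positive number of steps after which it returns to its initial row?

___X____X
__X____X_
_X____X__
X____X___
____X___X
___X___X_
__X___X__
_X___X___
X___X____

9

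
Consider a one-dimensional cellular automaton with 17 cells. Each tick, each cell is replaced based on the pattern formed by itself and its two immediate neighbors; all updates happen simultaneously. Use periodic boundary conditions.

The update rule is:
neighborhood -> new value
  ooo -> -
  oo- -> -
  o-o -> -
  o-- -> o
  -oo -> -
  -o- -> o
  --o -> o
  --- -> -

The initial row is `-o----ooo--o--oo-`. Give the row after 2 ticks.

ooo--o---ooooo--o
---oooo-o-----oo-

---oooo-o-----oo-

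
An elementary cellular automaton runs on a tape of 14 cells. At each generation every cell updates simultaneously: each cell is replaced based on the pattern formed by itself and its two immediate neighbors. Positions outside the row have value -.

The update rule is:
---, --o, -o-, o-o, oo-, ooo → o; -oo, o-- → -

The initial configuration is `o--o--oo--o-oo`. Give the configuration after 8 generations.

oo-oo-oo-ooooo

o-oo-o-o-ooo-o
oo-oooooo-oooo
-oo-oooooo-ooo
o-oo-oooooo-oo
oo-oo-oooooo-o
-oo-oo-ooooooo
o-oo-oo-oooooo
oo-oo-oo-ooooo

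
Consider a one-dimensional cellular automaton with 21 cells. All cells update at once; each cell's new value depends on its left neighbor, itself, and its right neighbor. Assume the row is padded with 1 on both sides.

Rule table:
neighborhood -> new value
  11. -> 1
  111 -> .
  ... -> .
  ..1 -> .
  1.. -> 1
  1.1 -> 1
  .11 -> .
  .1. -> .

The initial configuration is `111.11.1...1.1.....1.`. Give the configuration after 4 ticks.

..11.11.1...1.1.....1
1..11.11.1...1.1.....
11..11.11.1...1.1....
.11..11.11.1...1.1...

.11..11.11.1...1.1...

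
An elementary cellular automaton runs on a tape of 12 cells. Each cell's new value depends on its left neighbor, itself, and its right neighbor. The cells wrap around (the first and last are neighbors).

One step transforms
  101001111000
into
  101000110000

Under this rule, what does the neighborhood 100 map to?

At position 3 the neighborhood is 100; the next row has 0 there.

0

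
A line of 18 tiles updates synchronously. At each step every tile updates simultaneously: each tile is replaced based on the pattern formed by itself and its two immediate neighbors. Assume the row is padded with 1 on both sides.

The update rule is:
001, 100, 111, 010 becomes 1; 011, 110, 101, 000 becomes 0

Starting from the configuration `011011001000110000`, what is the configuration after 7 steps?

110111100101101110

step 1: 000000111101001001
step 2: 100001011001111110
step 3: 010011000110111100
step 4: 011100101000011011
step 5: 001011101100100001
step 6: 111001000011110010
step 7: 110111100101101110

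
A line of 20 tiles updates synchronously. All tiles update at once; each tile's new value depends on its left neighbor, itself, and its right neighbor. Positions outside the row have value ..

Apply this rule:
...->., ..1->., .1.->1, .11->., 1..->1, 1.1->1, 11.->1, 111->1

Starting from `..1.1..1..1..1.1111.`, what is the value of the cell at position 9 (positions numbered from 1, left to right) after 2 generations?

..1111.11.11.11.1111
...1111.11.11.11.111
position 9 holds 1

1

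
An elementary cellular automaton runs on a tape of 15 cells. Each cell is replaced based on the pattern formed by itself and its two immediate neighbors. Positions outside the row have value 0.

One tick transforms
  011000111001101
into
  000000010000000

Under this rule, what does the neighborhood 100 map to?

At position 3 the neighborhood is 100; the next row has 0 there.

0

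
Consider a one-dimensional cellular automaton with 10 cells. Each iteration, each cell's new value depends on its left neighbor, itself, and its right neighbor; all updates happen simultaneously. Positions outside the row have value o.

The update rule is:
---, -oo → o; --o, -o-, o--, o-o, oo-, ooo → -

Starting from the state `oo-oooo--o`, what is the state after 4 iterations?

-o-----o-o

iteration 1: ---o-----o
iteration 2: -o---ooo-o
iteration 3: ---o-o---o
iteration 4: -o-----o-o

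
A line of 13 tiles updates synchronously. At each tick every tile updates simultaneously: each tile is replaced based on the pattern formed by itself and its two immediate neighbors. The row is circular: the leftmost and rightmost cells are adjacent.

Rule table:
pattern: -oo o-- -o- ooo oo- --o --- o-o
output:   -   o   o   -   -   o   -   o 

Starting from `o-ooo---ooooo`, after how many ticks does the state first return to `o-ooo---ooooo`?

tick 1: -o---o-o-----
tick 2: ooo-ooooo----
tick 3: ---o-----o--o
tick 4: o-ooo---ooooo

4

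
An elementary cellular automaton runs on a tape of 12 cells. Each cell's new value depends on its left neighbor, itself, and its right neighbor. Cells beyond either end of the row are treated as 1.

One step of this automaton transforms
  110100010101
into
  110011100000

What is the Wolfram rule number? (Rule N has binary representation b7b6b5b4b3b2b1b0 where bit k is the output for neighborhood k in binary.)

position 0: 111 → 1  (bit 7 = 1)
position 1: 110 → 1  (bit 6 = 1)
position 2: 101 → 0  (bit 5 = 0)
position 4: 100 → 1  (bit 4 = 1)
position 11: 011 → 0  (bit 3 = 0)
position 3: 010 → 0  (bit 2 = 0)
position 6: 001 → 1  (bit 1 = 1)
position 5: 000 → 1  (bit 0 = 1)
bits b7..b0 = 11010011 = 211

211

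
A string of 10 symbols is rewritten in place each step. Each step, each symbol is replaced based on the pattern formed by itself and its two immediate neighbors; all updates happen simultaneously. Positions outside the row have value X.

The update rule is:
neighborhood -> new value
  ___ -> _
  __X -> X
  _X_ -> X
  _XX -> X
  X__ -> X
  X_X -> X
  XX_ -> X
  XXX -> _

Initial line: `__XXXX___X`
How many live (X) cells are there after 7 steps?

XXX__XX_XX
__XXXXXXX_
XXX_____XX
__XX___XX_
XXXXX_XXXX
____XXX___
X__XX_XX_X
count of X: 6

6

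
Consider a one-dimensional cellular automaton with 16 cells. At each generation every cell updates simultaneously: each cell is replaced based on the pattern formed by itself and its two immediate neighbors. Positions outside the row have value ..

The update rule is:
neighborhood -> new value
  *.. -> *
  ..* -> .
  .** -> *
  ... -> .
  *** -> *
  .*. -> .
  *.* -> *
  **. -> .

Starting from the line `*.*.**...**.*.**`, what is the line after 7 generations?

......*.*.*.*.*.

.*.**.*..*.*.**.
..**.*.*..*.**.*
..*.*.*.*..**.*.
...*.*.*.*.*.*.*
....*.*.*.*.*.*.
.....*.*.*.*.*.*
......*.*.*.*.*.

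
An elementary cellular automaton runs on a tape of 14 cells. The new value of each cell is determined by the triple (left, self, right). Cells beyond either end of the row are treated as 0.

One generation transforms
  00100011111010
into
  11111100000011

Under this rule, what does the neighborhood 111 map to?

0

At position 7 the neighborhood is 111; the next row has 0 there.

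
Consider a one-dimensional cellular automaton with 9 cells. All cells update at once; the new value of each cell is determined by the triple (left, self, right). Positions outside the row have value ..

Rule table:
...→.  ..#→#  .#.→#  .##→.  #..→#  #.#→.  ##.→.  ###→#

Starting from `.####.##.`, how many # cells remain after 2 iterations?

#.##....#
#...#..##
count of #: 4

4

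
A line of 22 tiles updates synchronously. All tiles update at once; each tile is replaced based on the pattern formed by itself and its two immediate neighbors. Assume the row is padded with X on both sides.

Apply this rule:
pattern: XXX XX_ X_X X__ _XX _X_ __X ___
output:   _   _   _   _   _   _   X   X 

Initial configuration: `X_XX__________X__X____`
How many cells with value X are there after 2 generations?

6

_____XXXXXXXXX__X__XXX
_XXXX__________X__X___
count of X: 6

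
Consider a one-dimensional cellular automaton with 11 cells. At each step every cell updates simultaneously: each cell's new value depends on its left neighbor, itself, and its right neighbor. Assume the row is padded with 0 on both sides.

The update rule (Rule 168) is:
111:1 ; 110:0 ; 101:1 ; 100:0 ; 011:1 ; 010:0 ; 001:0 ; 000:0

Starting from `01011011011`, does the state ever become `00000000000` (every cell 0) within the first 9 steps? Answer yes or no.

00110110110
00101101100
00011011000
00010110000
00001100000
00001000000
00000000000
all cells are 0 at step 7

yes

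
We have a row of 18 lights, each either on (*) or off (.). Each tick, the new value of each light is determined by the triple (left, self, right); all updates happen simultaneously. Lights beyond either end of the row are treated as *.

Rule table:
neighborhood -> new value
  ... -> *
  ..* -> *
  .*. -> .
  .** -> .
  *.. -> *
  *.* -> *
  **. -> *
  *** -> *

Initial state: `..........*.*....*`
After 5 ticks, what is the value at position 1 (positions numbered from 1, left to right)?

tick 1: **********.*.****.
tick 2: ***********.*.****
tick 3: ************.*.***
tick 4: *************.*.**
tick 5: **************.*.*
position 1 holds *

*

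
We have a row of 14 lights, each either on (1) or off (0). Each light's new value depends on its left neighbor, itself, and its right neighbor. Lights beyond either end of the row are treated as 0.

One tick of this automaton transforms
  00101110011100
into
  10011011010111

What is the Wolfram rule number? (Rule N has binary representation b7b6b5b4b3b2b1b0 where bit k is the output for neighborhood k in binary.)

position 5: 111 → 0  (bit 7 = 0)
position 6: 110 → 1  (bit 6 = 1)
position 3: 101 → 1  (bit 5 = 1)
position 7: 100 → 1  (bit 4 = 1)
position 4: 011 → 1  (bit 3 = 1)
position 2: 010 → 0  (bit 2 = 0)
position 1: 001 → 0  (bit 1 = 0)
position 0: 000 → 1  (bit 0 = 1)
bits b7..b0 = 01111001 = 121

121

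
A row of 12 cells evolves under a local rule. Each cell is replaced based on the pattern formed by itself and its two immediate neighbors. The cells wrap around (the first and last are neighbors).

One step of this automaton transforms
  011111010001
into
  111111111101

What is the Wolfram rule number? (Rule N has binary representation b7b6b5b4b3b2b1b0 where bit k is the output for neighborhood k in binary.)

253

position 2: 111 → 1  (bit 7 = 1)
position 5: 110 → 1  (bit 6 = 1)
position 0: 101 → 1  (bit 5 = 1)
position 8: 100 → 1  (bit 4 = 1)
position 1: 011 → 1  (bit 3 = 1)
position 7: 010 → 1  (bit 2 = 1)
position 10: 001 → 0  (bit 1 = 0)
position 9: 000 → 1  (bit 0 = 1)
bits b7..b0 = 11111101 = 253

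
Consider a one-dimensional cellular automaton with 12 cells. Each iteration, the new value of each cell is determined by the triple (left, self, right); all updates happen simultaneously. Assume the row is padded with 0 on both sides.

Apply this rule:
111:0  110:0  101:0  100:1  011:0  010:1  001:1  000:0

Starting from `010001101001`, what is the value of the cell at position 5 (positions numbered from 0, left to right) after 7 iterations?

iteration 1: 111010001111
iteration 2: 000011010000
iteration 3: 000100011000
iteration 4: 001110100100
iteration 5: 010000111110
iteration 6: 111001000001
iteration 7: 000111100011
position 5 holds 1

1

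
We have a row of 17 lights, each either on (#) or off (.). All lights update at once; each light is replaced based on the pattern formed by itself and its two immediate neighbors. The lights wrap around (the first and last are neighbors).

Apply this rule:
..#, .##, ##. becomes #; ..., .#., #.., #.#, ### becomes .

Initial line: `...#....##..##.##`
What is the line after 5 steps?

..#....###.###.##
.#....##.#.#.#.##
.....###.......##
....##.#......###
...###.......##.#

...###.......##.#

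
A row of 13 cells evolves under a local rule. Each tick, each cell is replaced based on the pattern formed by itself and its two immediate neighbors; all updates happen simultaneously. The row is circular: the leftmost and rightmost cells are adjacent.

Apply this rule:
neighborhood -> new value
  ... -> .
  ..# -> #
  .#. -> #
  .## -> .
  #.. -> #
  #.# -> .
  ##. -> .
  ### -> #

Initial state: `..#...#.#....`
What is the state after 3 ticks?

#.##.....####

.###.##.##...
#.#.......#..
#.##.....####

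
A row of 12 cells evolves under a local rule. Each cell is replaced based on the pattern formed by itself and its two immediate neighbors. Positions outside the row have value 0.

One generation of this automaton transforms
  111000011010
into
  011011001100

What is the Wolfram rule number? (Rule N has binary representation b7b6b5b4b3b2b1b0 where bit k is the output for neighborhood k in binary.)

position 1: 111 → 1  (bit 7 = 1)
position 2: 110 → 1  (bit 6 = 1)
position 9: 101 → 1  (bit 5 = 1)
position 3: 100 → 0  (bit 4 = 0)
position 0: 011 → 0  (bit 3 = 0)
position 10: 010 → 0  (bit 2 = 0)
position 6: 001 → 0  (bit 1 = 0)
position 4: 000 → 1  (bit 0 = 1)
bits b7..b0 = 11100001 = 225

225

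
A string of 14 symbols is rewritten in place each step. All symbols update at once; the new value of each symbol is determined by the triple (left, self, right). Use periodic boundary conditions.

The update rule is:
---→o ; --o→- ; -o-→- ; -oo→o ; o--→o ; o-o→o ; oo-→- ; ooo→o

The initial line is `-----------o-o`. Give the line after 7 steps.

oooo-o-o-ooooo

step 1: oooooooooo--o-
step 2: ooooooooo-o--o
step 3: oooooooo-o-o-o
step 4: ooooooo-o-o-oo
step 5: oooooo-o-o-ooo
step 6: ooooo-o-o-oooo
step 7: oooo-o-o-ooooo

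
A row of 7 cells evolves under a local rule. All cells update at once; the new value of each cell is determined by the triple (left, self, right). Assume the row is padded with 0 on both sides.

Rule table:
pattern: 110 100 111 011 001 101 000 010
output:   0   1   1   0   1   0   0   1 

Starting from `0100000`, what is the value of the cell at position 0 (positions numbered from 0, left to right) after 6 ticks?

1110000
0101000
1101100
0000010
0000111
0001010
position 0 holds 0

0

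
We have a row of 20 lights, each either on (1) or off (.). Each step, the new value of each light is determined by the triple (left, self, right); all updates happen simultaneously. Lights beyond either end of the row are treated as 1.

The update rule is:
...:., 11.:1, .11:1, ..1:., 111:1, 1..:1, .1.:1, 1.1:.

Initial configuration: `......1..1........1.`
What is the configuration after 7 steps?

11111.11.11111111.1.

step 1: 1.....11.11.......1.
step 2: 11....11.111......1.
step 3: 111...11.1111.....1.
step 4: 1111..11.11111....1.
step 5: 11111.11.111111...1.
step 6: 11111.11.1111111..1.
step 7: 11111.11.11111111.1.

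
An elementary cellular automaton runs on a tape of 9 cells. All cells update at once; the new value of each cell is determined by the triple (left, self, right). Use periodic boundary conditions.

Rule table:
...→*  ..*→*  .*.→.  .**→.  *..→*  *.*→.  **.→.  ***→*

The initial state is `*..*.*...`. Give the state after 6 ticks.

**.*...**

.**...***
...***.*.
***.*...*
**...***.
..***.*..
**.*...**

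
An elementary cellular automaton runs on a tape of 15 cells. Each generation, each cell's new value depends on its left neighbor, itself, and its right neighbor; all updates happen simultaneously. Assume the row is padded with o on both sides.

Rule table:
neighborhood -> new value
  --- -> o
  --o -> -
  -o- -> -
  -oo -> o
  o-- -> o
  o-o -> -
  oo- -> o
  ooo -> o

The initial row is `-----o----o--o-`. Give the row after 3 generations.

ooooo-ooooo-oo-

oooo--ooo--o---
ooooo-oooo--oo-
ooooo-ooooo-oo-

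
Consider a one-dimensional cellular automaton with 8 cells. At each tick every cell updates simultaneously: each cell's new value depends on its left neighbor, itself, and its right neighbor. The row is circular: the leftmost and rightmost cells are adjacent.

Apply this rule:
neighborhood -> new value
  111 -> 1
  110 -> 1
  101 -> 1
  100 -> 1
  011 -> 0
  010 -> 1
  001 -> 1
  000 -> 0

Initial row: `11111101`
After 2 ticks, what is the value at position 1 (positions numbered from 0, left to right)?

11111110
01111111
position 1 holds 1

1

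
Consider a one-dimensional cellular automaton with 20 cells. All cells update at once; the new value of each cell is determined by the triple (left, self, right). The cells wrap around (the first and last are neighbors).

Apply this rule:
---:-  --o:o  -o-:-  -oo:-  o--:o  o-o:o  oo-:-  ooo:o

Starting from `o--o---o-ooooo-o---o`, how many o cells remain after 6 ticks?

10

-oo-o-o-o-ooo-o-o-o-
o--o-o-o-o-o-o-o-o-o
-oo-o-o-o-o-o-o-o-o-
o--o-o-o-o-o-o-o-o-o  (repeats tick 2; period 2)
tick 6: o--o-o-o-o-o-o-o-o-o
count of o: 10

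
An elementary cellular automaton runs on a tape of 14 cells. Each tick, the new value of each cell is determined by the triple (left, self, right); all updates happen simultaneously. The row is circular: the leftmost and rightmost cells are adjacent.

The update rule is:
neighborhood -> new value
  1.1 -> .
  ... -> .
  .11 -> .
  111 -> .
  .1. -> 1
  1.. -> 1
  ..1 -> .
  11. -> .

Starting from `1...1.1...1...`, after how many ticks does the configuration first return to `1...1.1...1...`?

14

11..1.11..11..
..1.1...1...1.
..1.11..11..11
1.1...1...1...
1.11..11..11..
1...1...1...1.
11..11..11..1.
..1...1...1.1.
..11..11..1.11
1...1...1.1...
11..11..1.11..
..1...1.1...1.
..11..1.11..11
1...1.1...1...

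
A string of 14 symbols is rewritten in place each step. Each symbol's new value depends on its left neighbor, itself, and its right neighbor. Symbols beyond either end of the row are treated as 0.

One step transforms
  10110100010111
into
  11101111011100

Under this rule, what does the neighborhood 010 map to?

1

At position 0 the neighborhood is 010; the next row has 1 there.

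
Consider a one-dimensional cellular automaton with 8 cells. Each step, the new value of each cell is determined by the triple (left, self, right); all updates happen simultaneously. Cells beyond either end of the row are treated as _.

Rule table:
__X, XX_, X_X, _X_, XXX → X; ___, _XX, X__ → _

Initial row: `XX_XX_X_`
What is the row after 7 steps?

_XX_XXX_

_XX_XXX_
X_XX_XX_
XX_XX_X_  (repeats step 0; period 3)
step 7: _XX_XXX_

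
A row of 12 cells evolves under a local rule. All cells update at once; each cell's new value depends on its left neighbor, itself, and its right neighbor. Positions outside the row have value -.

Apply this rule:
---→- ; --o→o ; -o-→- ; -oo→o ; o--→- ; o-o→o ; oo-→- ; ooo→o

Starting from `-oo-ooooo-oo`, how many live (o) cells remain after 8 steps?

oo-ooooo-oo-
o-ooooo-oo--
-ooooo-oo---
ooooo-oo----
oooo-oo-----
ooo-oo------
oo-oo-------
o-oo--------
count of o: 3

3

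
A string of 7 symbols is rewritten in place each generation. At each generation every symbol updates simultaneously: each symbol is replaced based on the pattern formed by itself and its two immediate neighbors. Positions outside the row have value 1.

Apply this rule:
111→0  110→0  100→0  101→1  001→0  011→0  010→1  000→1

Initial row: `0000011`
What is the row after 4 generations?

0000100

0111000
1000010
0011011
0000100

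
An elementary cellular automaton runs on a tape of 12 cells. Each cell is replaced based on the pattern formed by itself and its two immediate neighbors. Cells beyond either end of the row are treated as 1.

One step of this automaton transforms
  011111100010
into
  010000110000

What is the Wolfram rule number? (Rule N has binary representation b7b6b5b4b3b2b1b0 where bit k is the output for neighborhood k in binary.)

88

position 2: 111 → 0  (bit 7 = 0)
position 6: 110 → 1  (bit 6 = 1)
position 0: 101 → 0  (bit 5 = 0)
position 7: 100 → 1  (bit 4 = 1)
position 1: 011 → 1  (bit 3 = 1)
position 10: 010 → 0  (bit 2 = 0)
position 9: 001 → 0  (bit 1 = 0)
position 8: 000 → 0  (bit 0 = 0)
bits b7..b0 = 01011000 = 88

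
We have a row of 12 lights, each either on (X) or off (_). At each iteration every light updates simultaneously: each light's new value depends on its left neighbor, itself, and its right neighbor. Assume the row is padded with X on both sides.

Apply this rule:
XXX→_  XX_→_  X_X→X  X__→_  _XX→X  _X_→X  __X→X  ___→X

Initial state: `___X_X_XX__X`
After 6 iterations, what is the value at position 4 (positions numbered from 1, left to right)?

_XXXXXXX__XX
XX_______XX_
___XXXXXXX_X
_XXX______XX
XX___XXXXXX_
___XXX_____X
position 4 holds X

X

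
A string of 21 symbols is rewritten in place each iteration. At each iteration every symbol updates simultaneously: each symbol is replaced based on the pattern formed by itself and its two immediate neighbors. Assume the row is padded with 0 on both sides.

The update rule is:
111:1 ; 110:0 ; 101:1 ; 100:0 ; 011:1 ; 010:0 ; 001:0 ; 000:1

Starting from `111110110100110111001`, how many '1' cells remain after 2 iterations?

13

iteration 1: 111101101000101110000
iteration 2: 111011010010011100111
count of 1: 13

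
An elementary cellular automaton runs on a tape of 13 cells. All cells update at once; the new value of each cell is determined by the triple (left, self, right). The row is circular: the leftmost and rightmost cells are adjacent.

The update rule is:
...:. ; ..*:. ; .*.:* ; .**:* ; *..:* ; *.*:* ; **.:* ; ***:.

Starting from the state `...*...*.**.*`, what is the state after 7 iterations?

*.......*****

iteration 1: *..**..******
iteration 2: **.***.*.....
iteration 3: ****.****....
iteration 4: *..***..**...
iteration 5: **.*.**.***..
iteration 6: *********.**.
iteration 7: *.......*****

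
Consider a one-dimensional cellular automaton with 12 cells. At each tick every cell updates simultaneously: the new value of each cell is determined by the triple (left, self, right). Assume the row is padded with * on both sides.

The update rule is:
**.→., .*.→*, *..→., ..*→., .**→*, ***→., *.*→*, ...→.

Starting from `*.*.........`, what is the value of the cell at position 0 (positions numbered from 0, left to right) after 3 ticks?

.**.........
**..........
............
position 0 holds .

.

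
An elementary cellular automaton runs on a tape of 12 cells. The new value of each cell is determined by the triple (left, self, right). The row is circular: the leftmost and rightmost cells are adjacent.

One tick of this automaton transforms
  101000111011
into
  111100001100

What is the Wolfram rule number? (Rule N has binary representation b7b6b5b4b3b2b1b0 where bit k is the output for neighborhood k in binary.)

116

position 7: 111 → 0  (bit 7 = 0)
position 0: 110 → 1  (bit 6 = 1)
position 1: 101 → 1  (bit 5 = 1)
position 3: 100 → 1  (bit 4 = 1)
position 6: 011 → 0  (bit 3 = 0)
position 2: 010 → 1  (bit 2 = 1)
position 5: 001 → 0  (bit 1 = 0)
position 4: 000 → 0  (bit 0 = 0)
bits b7..b0 = 01110100 = 116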